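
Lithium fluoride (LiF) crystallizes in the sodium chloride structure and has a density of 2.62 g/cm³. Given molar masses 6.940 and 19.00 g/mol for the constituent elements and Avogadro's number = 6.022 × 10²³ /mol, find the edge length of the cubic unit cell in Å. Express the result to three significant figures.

M(LiF) = 25.94 g/mol; Z = 4 formula units per cell.
a³ = Z·M/(N_A·ρ) = 4 × 25.94 / (6.022 × 10²³ × 2.62) = 6.576 × 10^-23 cm³, so a = 4.036 × 10^-8 cm = 4.04 Å.

4.04 Å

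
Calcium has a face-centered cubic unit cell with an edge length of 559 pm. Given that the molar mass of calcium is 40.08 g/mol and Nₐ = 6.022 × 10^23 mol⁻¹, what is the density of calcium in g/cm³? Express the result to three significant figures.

1.52 g/cm³

An FCC unit cell contains Z = 4 atoms.
Cell volume: a³ = (559 pm)³ = (5.590 × 10^-8 cm)³ = 1.747 × 10^-22 cm³.
ρ = Z·M/(N_A·a³) = 4 × 40.08 / (6.022 × 10²³ × 1.747 × 10^-22) = 1.524 g/cm³.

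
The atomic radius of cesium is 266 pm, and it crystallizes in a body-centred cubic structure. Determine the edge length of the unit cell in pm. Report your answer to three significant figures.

In a BCC lattice, atoms touch along the body diagonal, so √3·a = 4r.
a = 4r/√3 = 4 × 266 / 1.7321 = 614 pm.

614 pm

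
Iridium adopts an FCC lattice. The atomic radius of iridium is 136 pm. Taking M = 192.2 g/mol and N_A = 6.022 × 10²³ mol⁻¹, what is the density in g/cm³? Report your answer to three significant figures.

22.4 g/cm³

In an FCC lattice, atoms touch along the face diagonal, so √2·a = 4r, giving a = 384.7 pm = 3.847 × 10^-8 cm.
With Z = 4, ρ = Z·M/(N_A·a³) = 4 × 192.2 / (6.022 × 10²³ × 5.692 × 10^-23) = 22.43 g/cm³.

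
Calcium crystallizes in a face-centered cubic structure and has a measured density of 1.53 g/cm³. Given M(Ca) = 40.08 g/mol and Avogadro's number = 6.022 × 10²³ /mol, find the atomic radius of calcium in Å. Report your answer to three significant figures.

1.97 Å

For an FCC cell (Z = 4), a³ = Z·M/(N_A·ρ) = 4 × 40.08 / (6.022 × 10²³ × 1.530) = 1.740 × 10^-22 cm³, so a = 5.583 × 10^-8 cm = 5.583 Å.
Atoms touch along the face diagonal, so √2·a = 4r, so r = 0.3536 × a = 1.97 Å.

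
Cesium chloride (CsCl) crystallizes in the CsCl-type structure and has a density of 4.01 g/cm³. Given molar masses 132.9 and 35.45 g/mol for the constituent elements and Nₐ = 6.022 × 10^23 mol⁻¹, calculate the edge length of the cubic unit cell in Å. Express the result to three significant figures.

M(CsCl) = 168.35 g/mol; Z = 1 formula unit per cell.
a³ = Z·M/(N_A·ρ) = 1 × 168.35 / (6.022 × 10²³ × 4.01) = 6.972 × 10^-23 cm³, so a = 4.116 × 10^-8 cm = 4.12 Å.

4.12 Å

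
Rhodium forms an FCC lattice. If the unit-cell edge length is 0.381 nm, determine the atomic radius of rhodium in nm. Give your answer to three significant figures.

In an FCC lattice, atoms touch along the face diagonal, so √2·a = 4r.
r = √2·a/4 = 1.4142 × 0.381 / 4 = 0.135 nm.

0.135 nm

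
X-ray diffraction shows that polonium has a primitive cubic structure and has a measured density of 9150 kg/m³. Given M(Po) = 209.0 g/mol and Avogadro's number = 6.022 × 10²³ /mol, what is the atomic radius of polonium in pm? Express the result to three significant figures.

168 pm

For a simple cubic cell (Z = 1), a³ = Z·M/(N_A·ρ) = 1 × 209.0 / (6.022 × 10²³ × 9.150) = 3.793 × 10^-23 cm³, so a = 3.360 × 10^-8 cm = 336.0 pm.
Atoms touch along the cell edge, so a = 2r, so r = 0.5000 × a = 168 pm.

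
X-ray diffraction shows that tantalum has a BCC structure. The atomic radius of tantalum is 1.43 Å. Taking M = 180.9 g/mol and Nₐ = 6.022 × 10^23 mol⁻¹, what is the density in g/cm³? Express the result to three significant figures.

16.7 g/cm³

In a BCC lattice, atoms touch along the body diagonal, so √3·a = 4r, giving a = 3.302 Å = 3.302 × 10^-8 cm.
With Z = 2, ρ = Z·M/(N_A·a³) = 2 × 180.9 / (6.022 × 10²³ × 3.602 × 10^-23) = 16.68 g/cm³.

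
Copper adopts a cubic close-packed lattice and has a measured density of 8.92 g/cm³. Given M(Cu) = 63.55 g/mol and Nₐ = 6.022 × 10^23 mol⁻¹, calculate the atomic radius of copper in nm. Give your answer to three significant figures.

0.128 nm

For an FCC cell (Z = 4), a³ = Z·M/(N_A·ρ) = 4 × 63.55 / (6.022 × 10²³ × 8.920) = 4.732 × 10^-23 cm³, so a = 3.617 × 10^-8 cm = 0.3617 nm.
Atoms touch along the face diagonal, so √2·a = 4r, so r = 0.3536 × a = 0.128 nm.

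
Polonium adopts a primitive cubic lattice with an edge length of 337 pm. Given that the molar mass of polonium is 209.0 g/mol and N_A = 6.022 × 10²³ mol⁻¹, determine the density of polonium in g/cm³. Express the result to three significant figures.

A simple cubic unit cell contains Z = 1 atom.
Cell volume: a³ = (337 pm)³ = (3.370 × 10^-8 cm)³ = 3.827 × 10^-23 cm³.
ρ = Z·M/(N_A·a³) = 1 × 209.0 / (6.022 × 10²³ × 3.827 × 10^-23) = 9.068 g/cm³.

9.07 g/cm³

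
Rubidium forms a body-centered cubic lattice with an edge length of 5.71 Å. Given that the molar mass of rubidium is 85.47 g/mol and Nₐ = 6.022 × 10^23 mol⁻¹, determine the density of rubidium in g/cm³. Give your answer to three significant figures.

1.52 g/cm³

A BCC unit cell contains Z = 2 atoms.
Cell volume: a³ = (5.71 Å)³ = (5.710 × 10^-8 cm)³ = 1.862 × 10^-22 cm³.
ρ = Z·M/(N_A·a³) = 2 × 85.47 / (6.022 × 10²³ × 1.862 × 10^-22) = 1.525 g/cm³.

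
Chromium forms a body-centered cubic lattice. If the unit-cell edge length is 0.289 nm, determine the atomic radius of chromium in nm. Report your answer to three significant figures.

In a BCC lattice, atoms touch along the body diagonal, so √3·a = 4r.
r = √3·a/4 = 1.7321 × 0.289 / 4 = 0.125 nm.

0.125 nm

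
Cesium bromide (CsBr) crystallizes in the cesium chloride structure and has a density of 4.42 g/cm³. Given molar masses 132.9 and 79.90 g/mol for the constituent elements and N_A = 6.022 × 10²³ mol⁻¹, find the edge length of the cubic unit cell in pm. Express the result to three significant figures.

M(CsBr) = 212.8 g/mol; Z = 1 formula unit per cell.
a³ = Z·M/(N_A·ρ) = 1 × 212.8 / (6.022 × 10²³ × 4.42) = 7.995 × 10^-23 cm³, so a = 4.308 × 10^-8 cm = 431 pm.

431 pm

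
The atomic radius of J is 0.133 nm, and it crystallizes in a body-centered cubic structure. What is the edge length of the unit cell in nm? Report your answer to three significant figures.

0.307 nm

In a BCC lattice, atoms touch along the body diagonal, so √3·a = 4r.
a = 4r/√3 = 4 × 0.133 / 1.7321 = 0.307 nm.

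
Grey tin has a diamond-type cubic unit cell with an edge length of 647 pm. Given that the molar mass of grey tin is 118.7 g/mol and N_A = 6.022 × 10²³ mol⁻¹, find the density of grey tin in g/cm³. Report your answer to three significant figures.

A diamond cubic unit cell contains Z = 8 atoms.
Cell volume: a³ = (647 pm)³ = (6.470 × 10^-8 cm)³ = 2.708 × 10^-22 cm³.
ρ = Z·M/(N_A·a³) = 8 × 118.7 / (6.022 × 10²³ × 2.708 × 10^-22) = 5.822 g/cm³.

5.82 g/cm³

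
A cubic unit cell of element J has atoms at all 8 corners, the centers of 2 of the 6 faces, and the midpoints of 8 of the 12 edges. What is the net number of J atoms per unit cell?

4

Corner atoms are shared by 8 cells (1/8 each), face atoms by 2 (1/2 each), edge atoms by 4 (1/4 each).
Net atoms = 8 × 1/8 + 2 × 1/2 + 8 × 1/4 = 1 + 1 + 2 = 4.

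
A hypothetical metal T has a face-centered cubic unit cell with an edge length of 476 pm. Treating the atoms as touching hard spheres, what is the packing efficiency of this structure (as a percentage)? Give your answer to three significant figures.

In an FCC lattice atoms touch along the face diagonal, so √2·a = 4r, so r = 0.3536a = 168.3 pm.
Packing fraction = Z·(4/3)πr³ / a³ = 4 × (4/3)π × (168.3)³ / (476)³ = 0.7405 = 74.0%.

74.0%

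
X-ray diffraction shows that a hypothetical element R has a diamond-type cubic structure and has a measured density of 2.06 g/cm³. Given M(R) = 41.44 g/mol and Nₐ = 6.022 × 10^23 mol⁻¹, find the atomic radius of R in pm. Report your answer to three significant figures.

For a diamond cubic cell (Z = 8), a³ = Z·M/(N_A·ρ) = 8 × 41.44 / (6.022 × 10²³ × 2.060) = 2.672 × 10^-22 cm³, so a = 6.441 × 10^-8 cm = 644.1 pm.
Nearest neighbors lie along the body diagonal with √3·a = 8r, so r = 0.2165 × a = 139 pm.

139 pm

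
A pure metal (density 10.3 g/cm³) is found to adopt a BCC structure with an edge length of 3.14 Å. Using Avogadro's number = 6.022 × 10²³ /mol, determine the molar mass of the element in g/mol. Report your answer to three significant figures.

96.0 g/mol

A BCC cell has Z = 2 atoms; a = 3.140 × 10^-8 cm.
M = ρ·N_A·a³/Z = 10.3 × 6.022 × 10²³ × 3.096 × 10^-23 / 2 = 96.0 g/mol.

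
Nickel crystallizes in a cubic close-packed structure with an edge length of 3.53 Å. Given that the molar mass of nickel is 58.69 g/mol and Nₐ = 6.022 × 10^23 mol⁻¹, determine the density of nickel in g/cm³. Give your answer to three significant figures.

8.86 g/cm³

An FCC unit cell contains Z = 4 atoms.
Cell volume: a³ = (3.53 Å)³ = (3.530 × 10^-8 cm)³ = 4.399 × 10^-23 cm³.
ρ = Z·M/(N_A·a³) = 4 × 58.69 / (6.022 × 10²³ × 4.399 × 10^-23) = 8.863 g/cm³.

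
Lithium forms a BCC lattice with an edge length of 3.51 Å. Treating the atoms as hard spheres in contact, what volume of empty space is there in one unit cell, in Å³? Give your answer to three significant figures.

13.8 Å³

In a BCC lattice atoms touch along the body diagonal, so √3·a = 4r, so r = 0.4330a = 1.520 Å.
V_cell = a³ = 43.24 Å³; V_atoms = 2 × (4/3)πr³ = 29.41 Å³.
Empty space = 43.24 − 29.41 = 13.8 Å³.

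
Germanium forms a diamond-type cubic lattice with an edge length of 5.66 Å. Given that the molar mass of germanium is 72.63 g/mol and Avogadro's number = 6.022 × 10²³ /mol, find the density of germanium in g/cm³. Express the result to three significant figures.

5.32 g/cm³

A diamond cubic unit cell contains Z = 8 atoms.
Cell volume: a³ = (5.66 Å)³ = (5.660 × 10^-8 cm)³ = 1.813 × 10^-22 cm³.
ρ = Z·M/(N_A·a³) = 8 × 72.63 / (6.022 × 10²³ × 1.813 × 10^-22) = 5.321 g/cm³.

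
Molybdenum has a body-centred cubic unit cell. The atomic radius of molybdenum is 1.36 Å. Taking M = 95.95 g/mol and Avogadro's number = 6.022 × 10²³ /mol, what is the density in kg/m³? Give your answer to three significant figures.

10300 kg/m³

In a BCC lattice, atoms touch along the body diagonal, so √3·a = 4r, giving a = 3.141 Å = 3.141 × 10^-8 cm.
With Z = 2, ρ = Z·M/(N_A·a³) = 2 × 95.95 / (6.022 × 10²³ × 3.098 × 10^-23) = 10.29 g/cm³ = 10300 kg/m³.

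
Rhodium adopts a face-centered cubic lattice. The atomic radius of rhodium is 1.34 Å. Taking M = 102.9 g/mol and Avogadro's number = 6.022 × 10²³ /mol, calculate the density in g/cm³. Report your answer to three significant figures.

In an FCC lattice, atoms touch along the face diagonal, so √2·a = 4r, giving a = 3.790 Å = 3.790 × 10^-8 cm.
With Z = 4, ρ = Z·M/(N_A·a³) = 4 × 102.9 / (6.022 × 10²³ × 5.444 × 10^-23) = 12.55 g/cm³.

12.6 g/cm³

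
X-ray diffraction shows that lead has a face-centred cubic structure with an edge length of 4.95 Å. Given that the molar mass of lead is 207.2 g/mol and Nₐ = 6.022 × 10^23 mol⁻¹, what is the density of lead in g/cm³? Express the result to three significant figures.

An FCC unit cell contains Z = 4 atoms.
Cell volume: a³ = (4.95 Å)³ = (4.950 × 10^-8 cm)³ = 1.213 × 10^-22 cm³.
ρ = Z·M/(N_A·a³) = 4 × 207.2 / (6.022 × 10²³ × 1.213 × 10^-22) = 11.35 g/cm³.

11.3 g/cm³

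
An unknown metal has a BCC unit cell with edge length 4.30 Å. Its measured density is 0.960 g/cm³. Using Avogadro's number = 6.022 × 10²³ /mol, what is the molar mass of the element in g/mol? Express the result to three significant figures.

A BCC cell has Z = 2 atoms; a = 4.300 × 10^-8 cm.
M = ρ·N_A·a³/Z = 0.960 × 6.022 × 10²³ × 7.951 × 10^-23 / 2 = 23.0 g/mol.

23.0 g/mol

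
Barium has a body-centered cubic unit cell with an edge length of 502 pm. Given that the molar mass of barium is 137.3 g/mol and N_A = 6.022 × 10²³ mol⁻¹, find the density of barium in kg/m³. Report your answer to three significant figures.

A BCC unit cell contains Z = 2 atoms.
Cell volume: a³ = (502 pm)³ = (5.020 × 10^-8 cm)³ = 1.265 × 10^-22 cm³.
ρ = Z·M/(N_A·a³) = 2 × 137.3 / (6.022 × 10²³ × 1.265 × 10^-22) = 3.605 g/cm³ = 3600 kg/m³.

3600 kg/m³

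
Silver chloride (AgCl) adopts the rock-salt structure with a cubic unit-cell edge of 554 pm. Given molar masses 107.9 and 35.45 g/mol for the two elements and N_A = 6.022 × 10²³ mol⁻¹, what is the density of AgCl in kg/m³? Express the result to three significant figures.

5600 kg/m³

The rock-salt structure contains Z = 4 formula units per cell; M(AgCl) = 107.9 + 35.45 = 143.35 g/mol.
a³ = (5.540 × 10^-8 cm)³ = 1.700 × 10^-22 cm³.
ρ = 4 × 143.35 / (6.022 × 10²³ × 1.700 × 10^-22) = 5.600 g/cm³ = 5600 kg/m³.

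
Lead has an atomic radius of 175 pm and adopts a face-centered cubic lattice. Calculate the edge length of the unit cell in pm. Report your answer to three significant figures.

In an FCC lattice, atoms touch along the face diagonal, so √2·a = 4r.
a = 4r/√2 = 4 × 175 / 1.4142 = 495 pm.

495 pm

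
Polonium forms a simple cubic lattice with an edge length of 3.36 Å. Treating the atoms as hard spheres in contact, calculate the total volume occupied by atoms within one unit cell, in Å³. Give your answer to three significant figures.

19.9 Å³

In a simple cubic lattice atoms touch along the cell edge, so a = 2r, so r = 0.5000a = 1.680 Å.
V_atoms = Z × (4/3)πr³ = 1 × (4/3)π × (1.680)³ = 19.9 Å³.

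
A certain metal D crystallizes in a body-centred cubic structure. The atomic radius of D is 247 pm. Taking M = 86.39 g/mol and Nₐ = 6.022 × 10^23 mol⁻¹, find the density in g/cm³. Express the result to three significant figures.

1.55 g/cm³

In a BCC lattice, atoms touch along the body diagonal, so √3·a = 4r, giving a = 570.4 pm = 5.704 × 10^-8 cm.
With Z = 2, ρ = Z·M/(N_A·a³) = 2 × 86.39 / (6.022 × 10²³ × 1.856 × 10^-22) = 1.546 g/cm³.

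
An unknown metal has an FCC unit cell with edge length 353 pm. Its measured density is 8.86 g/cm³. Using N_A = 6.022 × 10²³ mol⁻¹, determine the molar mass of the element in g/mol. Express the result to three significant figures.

An FCC cell has Z = 4 atoms; a = 3.530 × 10^-8 cm.
M = ρ·N_A·a³/Z = 8.86 × 6.022 × 10²³ × 4.399 × 10^-23 / 4 = 58.7 g/mol.

58.7 g/mol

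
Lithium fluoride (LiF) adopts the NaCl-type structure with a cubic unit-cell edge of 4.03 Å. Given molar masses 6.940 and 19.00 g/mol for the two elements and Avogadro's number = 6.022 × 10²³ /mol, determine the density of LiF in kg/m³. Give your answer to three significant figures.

The NaCl-type structure contains Z = 4 formula units per cell; M(LiF) = 6.940 + 19.00 = 25.94 g/mol.
a³ = (4.030 × 10^-8 cm)³ = 6.545 × 10^-23 cm³.
ρ = 4 × 25.94 / (6.022 × 10²³ × 6.545 × 10^-23) = 2.633 g/cm³ = 2630 kg/m³.

2630 kg/m³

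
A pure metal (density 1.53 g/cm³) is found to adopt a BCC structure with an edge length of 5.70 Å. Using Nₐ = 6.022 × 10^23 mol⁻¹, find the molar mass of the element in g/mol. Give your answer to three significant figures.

85.3 g/mol

A BCC cell has Z = 2 atoms; a = 5.700 × 10^-8 cm.
M = ρ·N_A·a³/Z = 1.53 × 6.022 × 10²³ × 1.852 × 10^-22 / 2 = 85.3 g/mol.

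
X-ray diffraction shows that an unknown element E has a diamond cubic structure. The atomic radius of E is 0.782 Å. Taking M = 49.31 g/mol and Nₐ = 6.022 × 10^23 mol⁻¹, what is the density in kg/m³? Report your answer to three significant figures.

In a diamond cubic lattice, nearest neighbors lie along the body diagonal with √3·a = 8r, giving a = 3.612 Å = 3.612 × 10^-8 cm.
With Z = 8, ρ = Z·M/(N_A·a³) = 8 × 49.31 / (6.022 × 10²³ × 4.712 × 10^-23) = 13.90 g/cm³ = 13900 kg/m³.

13900 kg/m³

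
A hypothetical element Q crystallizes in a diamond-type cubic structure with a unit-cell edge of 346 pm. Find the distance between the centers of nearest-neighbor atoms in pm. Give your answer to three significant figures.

In a diamond cubic structure, nearest neighbors lie along the body diagonal with √3·a = 8r; the nearest-neighbor distance equals 2r = 0.4330·a.
d = 0.4330 × 346 = 150 pm.

150 pm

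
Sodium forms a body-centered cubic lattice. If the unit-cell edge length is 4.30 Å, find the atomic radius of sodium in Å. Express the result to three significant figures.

1.86 Å

In a BCC lattice, atoms touch along the body diagonal, so √3·a = 4r.
r = √3·a/4 = 1.7321 × 4.30 / 4 = 1.86 Å.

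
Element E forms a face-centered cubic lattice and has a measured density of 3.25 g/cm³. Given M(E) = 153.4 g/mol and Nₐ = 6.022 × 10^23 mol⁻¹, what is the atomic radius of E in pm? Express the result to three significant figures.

For an FCC cell (Z = 4), a³ = Z·M/(N_A·ρ) = 4 × 153.4 / (6.022 × 10²³ × 3.250) = 3.135 × 10^-22 cm³, so a = 6.793 × 10^-8 cm = 679.3 pm.
Atoms touch along the face diagonal, so √2·a = 4r, so r = 0.3536 × a = 240 pm.

240 pm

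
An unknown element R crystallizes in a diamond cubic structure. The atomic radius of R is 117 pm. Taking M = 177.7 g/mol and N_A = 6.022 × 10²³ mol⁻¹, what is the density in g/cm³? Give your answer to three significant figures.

15.0 g/cm³

In a diamond cubic lattice, nearest neighbors lie along the body diagonal with √3·a = 8r, giving a = 540.4 pm = 5.404 × 10^-8 cm.
With Z = 8, ρ = Z·M/(N_A·a³) = 8 × 177.7 / (6.022 × 10²³ × 1.578 × 10^-22) = 14.96 g/cm³.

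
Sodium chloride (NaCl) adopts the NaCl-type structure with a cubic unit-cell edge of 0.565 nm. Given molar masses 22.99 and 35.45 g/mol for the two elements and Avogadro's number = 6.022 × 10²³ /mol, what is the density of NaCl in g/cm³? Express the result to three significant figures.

The NaCl-type structure contains Z = 4 formula units per cell; M(NaCl) = 22.99 + 35.45 = 58.44 g/mol.
a³ = (5.650 × 10^-8 cm)³ = 1.804 × 10^-22 cm³.
ρ = 4 × 58.44 / (6.022 × 10²³ × 1.804 × 10^-22) = 2.152 g/cm³.

2.15 g/cm³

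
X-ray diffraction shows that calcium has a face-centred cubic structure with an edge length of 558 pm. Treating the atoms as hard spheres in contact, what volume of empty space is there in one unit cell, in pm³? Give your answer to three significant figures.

In an FCC lattice atoms touch along the face diagonal, so √2·a = 4r, so r = 0.3536a = 197.3 pm.
V_cell = a³ = 1.737 × 10^8 pm³; V_atoms = 4 × (4/3)πr³ = 1.287 × 10^8 pm³.
Empty space = 1.737 × 10^8 − 1.287 × 10^8 = 4.51 × 10^7 pm³.

4.51 × 10^7 pm³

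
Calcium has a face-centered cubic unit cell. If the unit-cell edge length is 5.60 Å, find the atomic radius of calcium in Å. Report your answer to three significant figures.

1.98 Å

In an FCC lattice, atoms touch along the face diagonal, so √2·a = 4r.
r = √2·a/4 = 1.4142 × 5.60 / 4 = 1.98 Å.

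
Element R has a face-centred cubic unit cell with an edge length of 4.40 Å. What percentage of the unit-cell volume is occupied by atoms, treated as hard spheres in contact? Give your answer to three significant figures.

In an FCC lattice atoms touch along the face diagonal, so √2·a = 4r, so r = 0.3536a = 1.556 Å.
Packing fraction = Z·(4/3)πr³ / a³ = 4 × (4/3)π × (1.556)³ / (4.40)³ = 0.7405 = 74.0%.

74.0%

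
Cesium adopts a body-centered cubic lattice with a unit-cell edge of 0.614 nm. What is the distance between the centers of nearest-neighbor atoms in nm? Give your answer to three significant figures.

0.532 nm

In a BCC structure, atoms touch along the body diagonal, so √3·a = 4r; the nearest-neighbor distance equals 2r = 0.8660·a.
d = 0.8660 × 0.614 = 0.532 nm.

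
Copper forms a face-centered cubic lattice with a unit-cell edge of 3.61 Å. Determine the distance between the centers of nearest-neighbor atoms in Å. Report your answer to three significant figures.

In an FCC structure, atoms touch along the face diagonal, so √2·a = 4r; the nearest-neighbor distance equals 2r = 0.7071·a.
d = 0.7071 × 3.61 = 2.55 Å.

2.55 Å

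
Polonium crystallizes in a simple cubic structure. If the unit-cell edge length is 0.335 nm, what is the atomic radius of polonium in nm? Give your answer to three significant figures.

In a simple cubic lattice, atoms touch along the cell edge, so a = 2r.
r = a/2 = 0.335/2 = 0.168 nm.

0.168 nm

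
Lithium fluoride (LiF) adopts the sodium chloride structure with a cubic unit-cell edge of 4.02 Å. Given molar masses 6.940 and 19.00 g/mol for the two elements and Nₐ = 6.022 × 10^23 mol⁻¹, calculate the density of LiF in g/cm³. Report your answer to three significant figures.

2.65 g/cm³

The sodium chloride structure contains Z = 4 formula units per cell; M(LiF) = 6.940 + 19.00 = 25.94 g/mol.
a³ = (4.020 × 10^-8 cm)³ = 6.496 × 10^-23 cm³.
ρ = 4 × 25.94 / (6.022 × 10²³ × 6.496 × 10^-23) = 2.652 g/cm³.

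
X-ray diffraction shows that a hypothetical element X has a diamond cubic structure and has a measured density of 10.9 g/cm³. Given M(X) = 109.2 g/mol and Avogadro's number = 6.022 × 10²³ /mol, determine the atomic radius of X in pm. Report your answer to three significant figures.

111 pm

For a diamond cubic cell (Z = 8), a³ = Z·M/(N_A·ρ) = 8 × 109.2 / (6.022 × 10²³ × 10.90) = 1.331 × 10^-22 cm³, so a = 5.106 × 10^-8 cm = 510.6 pm.
Nearest neighbors lie along the body diagonal with √3·a = 8r, so r = 0.2165 × a = 111 pm.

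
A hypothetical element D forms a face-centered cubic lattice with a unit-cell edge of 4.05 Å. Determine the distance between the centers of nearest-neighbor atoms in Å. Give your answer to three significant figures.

In an FCC structure, atoms touch along the face diagonal, so √2·a = 4r; the nearest-neighbor distance equals 2r = 0.7071·a.
d = 0.7071 × 4.05 = 2.86 Å.

2.86 Å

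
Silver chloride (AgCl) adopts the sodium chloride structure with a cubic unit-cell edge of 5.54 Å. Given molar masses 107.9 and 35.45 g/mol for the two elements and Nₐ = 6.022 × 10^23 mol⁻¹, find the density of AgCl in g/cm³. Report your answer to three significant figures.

The sodium chloride structure contains Z = 4 formula units per cell; M(AgCl) = 107.9 + 35.45 = 143.35 g/mol.
a³ = (5.540 × 10^-8 cm)³ = 1.700 × 10^-22 cm³.
ρ = 4 × 143.35 / (6.022 × 10²³ × 1.700 × 10^-22) = 5.600 g/cm³.

5.60 g/cm³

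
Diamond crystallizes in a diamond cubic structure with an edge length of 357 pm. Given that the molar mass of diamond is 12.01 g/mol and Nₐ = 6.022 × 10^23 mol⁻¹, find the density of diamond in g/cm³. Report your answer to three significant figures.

3.51 g/cm³

A diamond cubic unit cell contains Z = 8 atoms.
Cell volume: a³ = (357 pm)³ = (3.570 × 10^-8 cm)³ = 4.550 × 10^-23 cm³.
ρ = Z·M/(N_A·a³) = 8 × 12.01 / (6.022 × 10²³ × 4.550 × 10^-23) = 3.507 g/cm³.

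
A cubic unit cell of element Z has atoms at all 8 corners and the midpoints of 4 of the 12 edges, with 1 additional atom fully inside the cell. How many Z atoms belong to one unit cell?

3

Corner atoms are shared by 8 cells (1/8 each), edge atoms by 4 (1/4 each), interior atoms are unshared.
Net atoms = 8 × 1/8 + 4 × 1/4 + 1 = 1 + 1 + 1 = 3.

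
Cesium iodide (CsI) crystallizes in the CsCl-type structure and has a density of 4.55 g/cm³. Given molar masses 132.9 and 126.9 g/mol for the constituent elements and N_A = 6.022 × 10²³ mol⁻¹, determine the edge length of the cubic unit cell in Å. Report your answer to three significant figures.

4.56 Å

M(CsI) = 259.8 g/mol; Z = 1 formula unit per cell.
a³ = Z·M/(N_A·ρ) = 1 × 259.8 / (6.022 × 10²³ × 4.55) = 9.482 × 10^-23 cm³, so a = 4.560 × 10^-8 cm = 4.56 Å.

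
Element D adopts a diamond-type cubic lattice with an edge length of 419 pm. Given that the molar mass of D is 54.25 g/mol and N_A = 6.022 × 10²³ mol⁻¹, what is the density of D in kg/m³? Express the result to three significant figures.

9800 kg/m³

A diamond cubic unit cell contains Z = 8 atoms.
Cell volume: a³ = (419 pm)³ = (4.190 × 10^-8 cm)³ = 7.356 × 10^-23 cm³.
ρ = Z·M/(N_A·a³) = 8 × 54.25 / (6.022 × 10²³ × 7.356 × 10^-23) = 9.797 g/cm³ = 9800 kg/m³.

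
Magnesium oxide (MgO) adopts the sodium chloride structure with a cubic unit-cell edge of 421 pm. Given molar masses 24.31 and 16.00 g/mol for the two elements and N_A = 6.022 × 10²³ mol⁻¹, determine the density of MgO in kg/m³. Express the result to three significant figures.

3590 kg/m³

The sodium chloride structure contains Z = 4 formula units per cell; M(MgO) = 24.31 + 16.00 = 40.31 g/mol.
a³ = (4.210 × 10^-8 cm)³ = 7.462 × 10^-23 cm³.
ρ = 4 × 40.31 / (6.022 × 10²³ × 7.462 × 10^-23) = 3.588 g/cm³ = 3590 kg/m³.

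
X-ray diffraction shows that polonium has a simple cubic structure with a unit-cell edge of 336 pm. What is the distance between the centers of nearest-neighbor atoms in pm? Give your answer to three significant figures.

In a simple cubic structure, atoms touch along the cell edge, so a = 2r; the nearest-neighbor distance equals 2r = 1.000·a.
d = 1.000 × 336 = 336 pm.

336 pm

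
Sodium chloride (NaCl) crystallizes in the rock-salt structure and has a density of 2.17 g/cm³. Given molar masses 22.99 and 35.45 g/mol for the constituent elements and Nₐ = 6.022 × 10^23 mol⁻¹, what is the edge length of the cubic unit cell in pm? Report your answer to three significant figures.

563 pm

M(NaCl) = 58.44 g/mol; Z = 4 formula units per cell.
a³ = Z·M/(N_A·ρ) = 4 × 58.44 / (6.022 × 10²³ × 2.17) = 1.789 × 10^-22 cm³, so a = 5.635 × 10^-8 cm = 563 pm.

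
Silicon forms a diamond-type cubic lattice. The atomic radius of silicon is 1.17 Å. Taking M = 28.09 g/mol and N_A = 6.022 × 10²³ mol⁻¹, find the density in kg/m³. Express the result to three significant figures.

In a diamond cubic lattice, nearest neighbors lie along the body diagonal with √3·a = 8r, giving a = 5.404 Å = 5.404 × 10^-8 cm.
With Z = 8, ρ = Z·M/(N_A·a³) = 8 × 28.09 / (6.022 × 10²³ × 1.578 × 10^-22) = 2.365 g/cm³ = 2360 kg/m³.

2360 kg/m³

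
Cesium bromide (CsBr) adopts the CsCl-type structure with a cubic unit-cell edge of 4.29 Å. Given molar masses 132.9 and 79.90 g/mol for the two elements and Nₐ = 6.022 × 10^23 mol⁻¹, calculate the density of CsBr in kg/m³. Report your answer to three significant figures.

4480 kg/m³

The CsCl-type structure contains Z = 1 formula unit per cell; M(CsBr) = 132.9 + 79.90 = 212.8 g/mol.
a³ = (4.290 × 10^-8 cm)³ = 7.895 × 10^-23 cm³.
ρ = 1 × 212.8 / (6.022 × 10²³ × 7.895 × 10^-23) = 4.476 g/cm³ = 4480 kg/m³.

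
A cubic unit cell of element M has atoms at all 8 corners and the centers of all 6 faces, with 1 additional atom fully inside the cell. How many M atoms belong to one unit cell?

Corner atoms are shared by 8 cells (1/8 each), face atoms by 2 (1/2 each), interior atoms are unshared.
Net atoms = 8 × 1/8 + 6 × 1/2 + 1 = 1 + 3 + 1 = 5.

5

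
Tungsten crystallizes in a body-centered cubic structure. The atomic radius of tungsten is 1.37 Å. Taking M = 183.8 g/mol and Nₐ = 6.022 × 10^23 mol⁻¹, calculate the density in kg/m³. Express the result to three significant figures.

In a BCC lattice, atoms touch along the body diagonal, so √3·a = 4r, giving a = 3.164 Å = 3.164 × 10^-8 cm.
With Z = 2, ρ = Z·M/(N_A·a³) = 2 × 183.8 / (6.022 × 10²³ × 3.167 × 10^-23) = 19.27 g/cm³ = 19300 kg/m³.

19300 kg/m³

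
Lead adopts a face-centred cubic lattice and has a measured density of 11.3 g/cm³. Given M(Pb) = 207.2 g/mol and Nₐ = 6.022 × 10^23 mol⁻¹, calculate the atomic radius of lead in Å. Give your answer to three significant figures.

1.75 Å

For an FCC cell (Z = 4), a³ = Z·M/(N_A·ρ) = 4 × 207.2 / (6.022 × 10²³ × 11.30) = 1.218 × 10^-22 cm³, so a = 4.957 × 10^-8 cm = 4.957 Å.
Atoms touch along the face diagonal, so √2·a = 4r, so r = 0.3536 × a = 1.75 Å.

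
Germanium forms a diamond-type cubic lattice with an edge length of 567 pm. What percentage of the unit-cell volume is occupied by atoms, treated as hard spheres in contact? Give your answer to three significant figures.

34.0%

In a diamond cubic lattice nearest neighbors lie along the body diagonal with √3·a = 8r, so r = 0.2165a = 122.8 pm.
Packing fraction = Z·(4/3)πr³ / a³ = 8 × (4/3)π × (122.8)³ / (567)³ = 0.3401 = 34.0%.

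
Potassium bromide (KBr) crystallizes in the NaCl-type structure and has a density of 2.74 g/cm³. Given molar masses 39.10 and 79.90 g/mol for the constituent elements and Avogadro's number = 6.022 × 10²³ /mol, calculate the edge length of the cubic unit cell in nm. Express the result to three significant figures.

0.661 nm

M(KBr) = 119.0 g/mol; Z = 4 formula units per cell.
a³ = Z·M/(N_A·ρ) = 4 × 119.0 / (6.022 × 10²³ × 2.74) = 2.885 × 10^-22 cm³, so a = 6.608 × 10^-8 cm = 0.661 nm.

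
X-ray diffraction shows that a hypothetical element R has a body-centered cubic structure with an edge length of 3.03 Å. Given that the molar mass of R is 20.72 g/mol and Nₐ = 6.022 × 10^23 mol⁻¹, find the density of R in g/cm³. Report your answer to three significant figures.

A BCC unit cell contains Z = 2 atoms.
Cell volume: a³ = (3.03 Å)³ = (3.030 × 10^-8 cm)³ = 2.782 × 10^-23 cm³.
ρ = Z·M/(N_A·a³) = 2 × 20.72 / (6.022 × 10²³ × 2.782 × 10^-23) = 2.474 g/cm³.

2.47 g/cm³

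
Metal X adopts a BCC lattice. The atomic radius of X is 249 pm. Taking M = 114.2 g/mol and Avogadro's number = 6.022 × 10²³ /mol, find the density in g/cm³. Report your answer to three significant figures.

1.99 g/cm³

In a BCC lattice, atoms touch along the body diagonal, so √3·a = 4r, giving a = 575.0 pm = 5.750 × 10^-8 cm.
With Z = 2, ρ = Z·M/(N_A·a³) = 2 × 114.2 / (6.022 × 10²³ × 1.901 × 10^-22) = 1.995 g/cm³.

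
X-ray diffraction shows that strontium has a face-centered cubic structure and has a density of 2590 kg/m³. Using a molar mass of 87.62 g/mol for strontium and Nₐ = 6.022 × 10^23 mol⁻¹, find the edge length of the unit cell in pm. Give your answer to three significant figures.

608 pm

With Z = 4 atoms per FCC cell, a³ = Z·M/(N_A·ρ) = 4 × 87.62 / (6.022 × 10²³ × 2.590 g/cm³) = 2.247 × 10^-22 cm³.
a = (2.247 × 10^-22)^(1/3) = 6.080 × 10^-8 cm = 608 pm.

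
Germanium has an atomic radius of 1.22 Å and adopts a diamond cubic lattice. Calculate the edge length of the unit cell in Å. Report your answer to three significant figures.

In a diamond cubic lattice, nearest neighbors lie along the body diagonal with √3·a = 8r.
a = 8r/√3 = 8 × 1.22 / 1.7321 = 5.63 Å.

5.63 Å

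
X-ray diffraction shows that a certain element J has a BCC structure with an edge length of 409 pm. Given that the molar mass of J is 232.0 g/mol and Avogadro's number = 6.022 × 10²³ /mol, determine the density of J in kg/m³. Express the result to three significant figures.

11300 kg/m³

A BCC unit cell contains Z = 2 atoms.
Cell volume: a³ = (409 pm)³ = (4.090 × 10^-8 cm)³ = 6.842 × 10^-23 cm³.
ρ = Z·M/(N_A·a³) = 2 × 232.0 / (6.022 × 10²³ × 6.842 × 10^-23) = 11.26 g/cm³ = 11300 kg/m³.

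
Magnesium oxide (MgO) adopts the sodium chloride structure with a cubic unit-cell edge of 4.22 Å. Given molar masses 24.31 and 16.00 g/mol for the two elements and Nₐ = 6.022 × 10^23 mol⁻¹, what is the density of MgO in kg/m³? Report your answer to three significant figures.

The sodium chloride structure contains Z = 4 formula units per cell; M(MgO) = 24.31 + 16.00 = 40.31 g/mol.
a³ = (4.220 × 10^-8 cm)³ = 7.515 × 10^-23 cm³.
ρ = 4 × 40.31 / (6.022 × 10²³ × 7.515 × 10^-23) = 3.563 g/cm³ = 3560 kg/m³.

3560 kg/m³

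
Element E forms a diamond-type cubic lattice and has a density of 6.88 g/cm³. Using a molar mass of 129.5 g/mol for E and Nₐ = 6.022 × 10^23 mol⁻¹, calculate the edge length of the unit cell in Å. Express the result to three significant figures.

6.30 Å

With Z = 8 atoms per diamond cubic cell, a³ = Z·M/(N_A·ρ) = 8 × 129.5 / (6.022 × 10²³ × 6.880 g/cm³) = 2.501 × 10^-22 cm³.
a = (2.501 × 10^-22)^(1/3) = 6.300 × 10^-8 cm = 6.30 Å.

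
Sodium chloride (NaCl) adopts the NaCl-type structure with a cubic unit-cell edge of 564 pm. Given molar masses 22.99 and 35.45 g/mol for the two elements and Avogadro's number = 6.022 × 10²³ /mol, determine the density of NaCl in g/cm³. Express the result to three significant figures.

The NaCl-type structure contains Z = 4 formula units per cell; M(NaCl) = 22.99 + 35.45 = 58.44 g/mol.
a³ = (5.640 × 10^-8 cm)³ = 1.794 × 10^-22 cm³.
ρ = 4 × 58.44 / (6.022 × 10²³ × 1.794 × 10^-22) = 2.164 g/cm³.

2.16 g/cm³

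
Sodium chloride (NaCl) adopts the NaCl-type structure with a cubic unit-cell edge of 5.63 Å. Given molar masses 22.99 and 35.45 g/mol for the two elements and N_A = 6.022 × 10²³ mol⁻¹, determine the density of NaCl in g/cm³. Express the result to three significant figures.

The NaCl-type structure contains Z = 4 formula units per cell; M(NaCl) = 22.99 + 35.45 = 58.44 g/mol.
a³ = (5.630 × 10^-8 cm)³ = 1.785 × 10^-22 cm³.
ρ = 4 × 58.44 / (6.022 × 10²³ × 1.785 × 10^-22) = 2.175 g/cm³.

2.18 g/cm³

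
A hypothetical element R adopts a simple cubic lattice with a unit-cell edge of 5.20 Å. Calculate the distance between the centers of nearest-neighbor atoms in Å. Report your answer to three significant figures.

5.20 Å

In a simple cubic structure, atoms touch along the cell edge, so a = 2r; the nearest-neighbor distance equals 2r = 1.000·a.
d = 1.000 × 5.20 = 5.20 Å.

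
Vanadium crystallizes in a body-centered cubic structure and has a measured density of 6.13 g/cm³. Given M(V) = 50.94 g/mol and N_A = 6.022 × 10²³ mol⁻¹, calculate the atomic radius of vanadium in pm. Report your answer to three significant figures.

131 pm

For a BCC cell (Z = 2), a³ = Z·M/(N_A·ρ) = 2 × 50.94 / (6.022 × 10²³ × 6.130) = 2.760 × 10^-23 cm³, so a = 3.022 × 10^-8 cm = 302.2 pm.
Atoms touch along the body diagonal, so √3·a = 4r, so r = 0.4330 × a = 131 pm.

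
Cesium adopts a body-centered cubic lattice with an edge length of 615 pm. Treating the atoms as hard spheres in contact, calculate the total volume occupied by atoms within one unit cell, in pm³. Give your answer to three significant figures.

In a BCC lattice atoms touch along the body diagonal, so √3·a = 4r, so r = 0.4330a = 266.3 pm.
V_atoms = Z × (4/3)πr³ = 2 × (4/3)π × (266.3)³ = 1.58 × 10^8 pm³.

1.58 × 10^8 pm³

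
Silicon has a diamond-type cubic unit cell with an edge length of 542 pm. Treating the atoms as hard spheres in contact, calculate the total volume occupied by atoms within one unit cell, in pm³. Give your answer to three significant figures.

In a diamond cubic lattice nearest neighbors lie along the body diagonal with √3·a = 8r, so r = 0.2165a = 117.3 pm.
V_atoms = Z × (4/3)πr³ = 8 × (4/3)π × (117.3)³ = 5.41 × 10^7 pm³.

5.41 × 10^7 pm³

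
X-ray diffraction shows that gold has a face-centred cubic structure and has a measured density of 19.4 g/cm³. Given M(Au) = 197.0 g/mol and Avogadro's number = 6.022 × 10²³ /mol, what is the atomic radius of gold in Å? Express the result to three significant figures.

For an FCC cell (Z = 4), a³ = Z·M/(N_A·ρ) = 4 × 197.0 / (6.022 × 10²³ × 19.40) = 6.745 × 10^-23 cm³, so a = 4.071 × 10^-8 cm = 4.071 Å.
Atoms touch along the face diagonal, so √2·a = 4r, so r = 0.3536 × a = 1.44 Å.

1.44 Å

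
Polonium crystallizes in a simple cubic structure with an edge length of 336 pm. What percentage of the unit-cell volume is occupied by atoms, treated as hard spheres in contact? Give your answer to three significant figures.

In a simple cubic lattice atoms touch along the cell edge, so a = 2r, so r = 0.5000a = 168.0 pm.
Packing fraction = Z·(4/3)πr³ / a³ = 1 × (4/3)π × (168.0)³ / (336)³ = 0.5236 = 52.4%.

52.4%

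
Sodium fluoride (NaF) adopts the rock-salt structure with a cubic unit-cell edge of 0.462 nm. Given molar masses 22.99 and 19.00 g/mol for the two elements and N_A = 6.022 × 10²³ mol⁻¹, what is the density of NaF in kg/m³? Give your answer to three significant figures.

The rock-salt structure contains Z = 4 formula units per cell; M(NaF) = 22.99 + 19.00 = 41.99 g/mol.
a³ = (4.620 × 10^-8 cm)³ = 9.861 × 10^-23 cm³.
ρ = 4 × 41.99 / (6.022 × 10²³ × 9.861 × 10^-23) = 2.828 g/cm³ = 2830 kg/m³.

2830 kg/m³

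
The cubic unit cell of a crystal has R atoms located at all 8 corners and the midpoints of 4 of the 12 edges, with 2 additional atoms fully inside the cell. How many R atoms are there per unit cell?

Corner atoms are shared by 8 cells (1/8 each), edge atoms by 4 (1/4 each), interior atoms are unshared.
Net atoms = 8 × 1/8 + 4 × 1/4 + 2 = 1 + 1 + 2 = 4.

4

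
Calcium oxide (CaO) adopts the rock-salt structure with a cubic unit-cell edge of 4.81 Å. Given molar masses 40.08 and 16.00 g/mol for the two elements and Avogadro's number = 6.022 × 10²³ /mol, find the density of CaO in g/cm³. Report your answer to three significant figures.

3.35 g/cm³

The rock-salt structure contains Z = 4 formula units per cell; M(CaO) = 40.08 + 16.00 = 56.08 g/mol.
a³ = (4.810 × 10^-8 cm)³ = 1.113 × 10^-22 cm³.
ρ = 4 × 56.08 / (6.022 × 10²³ × 1.113 × 10^-22) = 3.347 g/cm³.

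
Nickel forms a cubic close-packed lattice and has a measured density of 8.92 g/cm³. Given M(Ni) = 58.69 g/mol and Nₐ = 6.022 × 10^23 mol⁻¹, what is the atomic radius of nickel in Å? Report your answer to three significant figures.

For an FCC cell (Z = 4), a³ = Z·M/(N_A·ρ) = 4 × 58.69 / (6.022 × 10²³ × 8.920) = 4.370 × 10^-23 cm³, so a = 3.522 × 10^-8 cm = 3.522 Å.
Atoms touch along the face diagonal, so √2·a = 4r, so r = 0.3536 × a = 1.25 Å.

1.25 Å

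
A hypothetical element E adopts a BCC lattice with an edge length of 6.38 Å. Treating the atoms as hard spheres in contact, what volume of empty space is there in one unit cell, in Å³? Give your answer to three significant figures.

In a BCC lattice atoms touch along the body diagonal, so √3·a = 4r, so r = 0.4330a = 2.763 Å.
V_cell = a³ = 259.7 Å³; V_atoms = 2 × (4/3)πr³ = 176.6 Å³.
Empty space = 259.7 − 176.6 = 83.1 Å³.

83.1 Å³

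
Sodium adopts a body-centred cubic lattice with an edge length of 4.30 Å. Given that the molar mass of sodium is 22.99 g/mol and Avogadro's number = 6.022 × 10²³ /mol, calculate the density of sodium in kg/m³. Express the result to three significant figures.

960 kg/m³

A BCC unit cell contains Z = 2 atoms.
Cell volume: a³ = (4.30 Å)³ = (4.300 × 10^-8 cm)³ = 7.951 × 10^-23 cm³.
ρ = Z·M/(N_A·a³) = 2 × 22.99 / (6.022 × 10²³ × 7.951 × 10^-23) = 0.9603 g/cm³ = 960 kg/m³.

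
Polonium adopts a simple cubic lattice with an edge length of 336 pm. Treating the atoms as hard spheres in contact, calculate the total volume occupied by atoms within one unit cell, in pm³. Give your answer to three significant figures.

1.99 × 10^7 pm³

In a simple cubic lattice atoms touch along the cell edge, so a = 2r, so r = 0.5000a = 168.0 pm.
V_atoms = Z × (4/3)πr³ = 1 × (4/3)π × (168.0)³ = 1.99 × 10^7 pm³.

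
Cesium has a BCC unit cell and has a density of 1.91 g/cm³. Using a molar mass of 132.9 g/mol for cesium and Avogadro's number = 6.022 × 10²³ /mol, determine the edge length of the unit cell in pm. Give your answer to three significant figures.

With Z = 2 atoms per BCC cell, a³ = Z·M/(N_A·ρ) = 2 × 132.9 / (6.022 × 10²³ × 1.910 g/cm³) = 2.311 × 10^-22 cm³.
a = (2.311 × 10^-22)^(1/3) = 6.137 × 10^-8 cm = 614 pm.

614 pm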